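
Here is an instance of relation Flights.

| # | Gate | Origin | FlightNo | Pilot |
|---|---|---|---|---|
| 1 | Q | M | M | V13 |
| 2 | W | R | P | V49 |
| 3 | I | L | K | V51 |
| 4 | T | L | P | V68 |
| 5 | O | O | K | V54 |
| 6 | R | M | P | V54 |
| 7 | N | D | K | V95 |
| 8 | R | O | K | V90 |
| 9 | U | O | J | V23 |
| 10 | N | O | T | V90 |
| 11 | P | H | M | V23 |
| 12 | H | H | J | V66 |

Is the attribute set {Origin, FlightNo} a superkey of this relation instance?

Rows 5 and 8 have the same {Origin, FlightNo} value (Origin=O, FlightNo=K) but are distinct tuples, so {Origin, FlightNo} does not determine every attribute — not a superkey.

No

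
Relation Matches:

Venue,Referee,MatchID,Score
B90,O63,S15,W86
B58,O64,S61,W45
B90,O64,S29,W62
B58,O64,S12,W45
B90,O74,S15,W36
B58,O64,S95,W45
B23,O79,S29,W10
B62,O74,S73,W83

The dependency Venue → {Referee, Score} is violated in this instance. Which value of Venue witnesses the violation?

B90

Venue=B90: 3 rows → {Referee,Score} takes values {(O63, W86), (O64, W62), (O74, W36)} — violation
Venue=B58: 3 rows → {Referee,Score} = (O64, W45), (O64, W45), (O64, W45) ✓
Venue=B23: 1 row → {Referee,Score} = (O79, W10) ✓
Venue=B62: 1 row → {Referee,Score} = (O74, W83) ✓
The only Venue value with inconsistent RHS is Venue=B90.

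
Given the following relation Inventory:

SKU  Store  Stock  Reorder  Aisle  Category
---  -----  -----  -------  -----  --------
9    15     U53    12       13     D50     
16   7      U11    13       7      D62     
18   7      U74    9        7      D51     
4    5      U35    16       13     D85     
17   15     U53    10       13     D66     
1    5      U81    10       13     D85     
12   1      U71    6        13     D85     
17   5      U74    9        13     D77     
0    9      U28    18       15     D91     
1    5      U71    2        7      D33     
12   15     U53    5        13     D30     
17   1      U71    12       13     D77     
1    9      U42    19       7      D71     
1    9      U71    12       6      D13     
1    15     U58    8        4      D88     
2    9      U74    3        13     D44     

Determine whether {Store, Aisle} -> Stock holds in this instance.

No

(Store=15, Aisle=13): 3 rows → Stock = U53, U53, U53 ✓
(Store=7, Aisle=7): 2 rows → Stock takes values {U11, U74} — violation
(Store=5, Aisle=13): 3 rows → Stock takes values {U35, U81, U74} — violation
(Store=1, Aisle=13): 2 rows → Stock = U71, U71 ✓
(Store=9, Aisle=15): 1 row → Stock = U28 ✓
(Store=5, Aisle=7): 1 row → Stock = U71 ✓
(Store=9, Aisle=7): 1 row → Stock = U42 ✓
(Store=9, Aisle=6): 1 row → Stock = U71 ✓
(Store=15, Aisle=4): 1 row → Stock = U58 ✓
(Store=9, Aisle=13): 1 row → Stock = U74 ✓
Two rows agree on {Store, Aisle} but differ on Stock, so {Store, Aisle} -> Stock does not hold.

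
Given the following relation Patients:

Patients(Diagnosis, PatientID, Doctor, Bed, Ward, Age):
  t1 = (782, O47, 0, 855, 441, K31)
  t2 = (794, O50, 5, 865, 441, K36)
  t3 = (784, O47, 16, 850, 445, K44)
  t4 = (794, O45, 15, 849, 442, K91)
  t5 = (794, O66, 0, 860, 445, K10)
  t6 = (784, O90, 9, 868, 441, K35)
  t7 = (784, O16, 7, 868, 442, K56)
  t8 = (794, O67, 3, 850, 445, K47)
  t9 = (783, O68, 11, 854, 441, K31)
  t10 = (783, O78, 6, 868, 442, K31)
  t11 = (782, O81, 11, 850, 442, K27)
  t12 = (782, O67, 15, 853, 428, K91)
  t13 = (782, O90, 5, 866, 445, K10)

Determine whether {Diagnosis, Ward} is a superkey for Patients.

No

Rows 5 and 8 have the same {Diagnosis, Ward} value (Diagnosis=794, Ward=445) but are distinct tuples, so {Diagnosis, Ward} does not determine every attribute — not a superkey.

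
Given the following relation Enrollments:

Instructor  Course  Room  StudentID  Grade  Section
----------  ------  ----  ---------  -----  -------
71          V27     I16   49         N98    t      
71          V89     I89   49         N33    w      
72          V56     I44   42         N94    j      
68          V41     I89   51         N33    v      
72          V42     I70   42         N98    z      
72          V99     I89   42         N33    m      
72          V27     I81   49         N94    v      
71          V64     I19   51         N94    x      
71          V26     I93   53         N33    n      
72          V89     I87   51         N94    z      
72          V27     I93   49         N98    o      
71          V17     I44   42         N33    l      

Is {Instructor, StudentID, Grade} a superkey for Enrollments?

Yes

All 12 rows have distinct {Instructor, StudentID, Grade} values, so {Instructor, StudentID, Grade} → (all attributes) holds and {Instructor, StudentID, Grade} is a superkey.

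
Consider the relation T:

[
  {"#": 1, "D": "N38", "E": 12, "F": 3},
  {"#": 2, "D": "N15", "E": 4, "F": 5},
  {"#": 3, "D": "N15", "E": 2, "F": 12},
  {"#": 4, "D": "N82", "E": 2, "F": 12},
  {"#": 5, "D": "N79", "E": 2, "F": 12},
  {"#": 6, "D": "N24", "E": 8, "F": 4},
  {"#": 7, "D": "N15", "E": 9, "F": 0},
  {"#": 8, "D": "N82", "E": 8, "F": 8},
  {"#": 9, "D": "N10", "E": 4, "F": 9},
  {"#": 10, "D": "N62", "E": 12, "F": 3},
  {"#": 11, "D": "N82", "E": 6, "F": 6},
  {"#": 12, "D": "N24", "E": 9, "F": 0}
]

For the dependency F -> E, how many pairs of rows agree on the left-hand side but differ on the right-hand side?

F=3: all 2 rows agree on E — 0 pairs.
F=12: all 3 rows agree on E — 0 pairs.
F=0: all 2 rows agree on E — 0 pairs.

0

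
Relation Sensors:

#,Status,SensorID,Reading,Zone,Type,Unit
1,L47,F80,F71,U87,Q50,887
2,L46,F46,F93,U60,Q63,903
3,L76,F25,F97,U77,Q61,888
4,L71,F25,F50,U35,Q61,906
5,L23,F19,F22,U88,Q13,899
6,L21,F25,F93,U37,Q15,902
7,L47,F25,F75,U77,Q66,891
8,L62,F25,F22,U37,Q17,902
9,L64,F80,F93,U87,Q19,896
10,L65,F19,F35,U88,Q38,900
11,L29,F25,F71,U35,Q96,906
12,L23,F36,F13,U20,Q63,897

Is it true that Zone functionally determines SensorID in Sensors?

Zone=U87: rows 1, 9 → SensorID = F80, F80 ✓
Zone=U60: row 2 → SensorID = F46 ✓
Zone=U77: rows 3, 7 → SensorID = F25, F25 ✓
Zone=U35: rows 4, 11 → SensorID = F25, F25 ✓
Zone=U88: rows 5, 10 → SensorID = F19, F19 ✓
Zone=U37: rows 6, 8 → SensorID = F25, F25 ✓
Zone=U20: row 12 → SensorID = F36 ✓
Every Zone value is associated with a single SensorID value, so Zone → SensorID holds.

Yes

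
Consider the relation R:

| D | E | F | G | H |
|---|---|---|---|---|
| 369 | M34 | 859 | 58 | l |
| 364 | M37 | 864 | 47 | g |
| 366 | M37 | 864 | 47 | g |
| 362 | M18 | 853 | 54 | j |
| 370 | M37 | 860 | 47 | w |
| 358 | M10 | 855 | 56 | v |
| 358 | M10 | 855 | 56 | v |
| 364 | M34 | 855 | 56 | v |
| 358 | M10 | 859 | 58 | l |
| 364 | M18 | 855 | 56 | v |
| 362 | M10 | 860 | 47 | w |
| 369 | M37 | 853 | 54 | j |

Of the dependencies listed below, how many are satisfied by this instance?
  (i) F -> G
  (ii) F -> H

2

(i) F -> G: every LHS value maps to a single RHS value — holds.
(ii) F -> H: every LHS value maps to a single RHS value — holds.
2 of the 2 dependencies hold.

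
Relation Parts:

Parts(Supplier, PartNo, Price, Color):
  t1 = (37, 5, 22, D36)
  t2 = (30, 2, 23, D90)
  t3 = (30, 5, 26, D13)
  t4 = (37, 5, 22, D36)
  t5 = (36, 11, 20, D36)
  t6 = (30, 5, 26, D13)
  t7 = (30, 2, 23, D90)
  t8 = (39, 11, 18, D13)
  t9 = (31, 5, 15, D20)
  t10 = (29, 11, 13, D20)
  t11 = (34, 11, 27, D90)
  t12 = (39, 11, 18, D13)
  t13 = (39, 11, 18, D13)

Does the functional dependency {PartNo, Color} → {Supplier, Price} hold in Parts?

(PartNo=5, Color=D36): rows 1, 4 → {Supplier,Price} = (37, 22), (37, 22) ✓
(PartNo=2, Color=D90): rows 2, 7 → {Supplier,Price} = (30, 23), (30, 23) ✓
(PartNo=5, Color=D13): rows 3, 6 → {Supplier,Price} = (30, 26), (30, 26) ✓
(PartNo=11, Color=D36): row 5 → {Supplier,Price} = (36, 20) ✓
(PartNo=11, Color=D13): rows 8, 12, 13 → {Supplier,Price} = (39, 18), (39, 18), (39, 18) ✓
(PartNo=5, Color=D20): row 9 → {Supplier,Price} = (31, 15) ✓
(PartNo=11, Color=D20): row 10 → {Supplier,Price} = (29, 13) ✓
(PartNo=11, Color=D90): row 11 → {Supplier,Price} = (34, 27) ✓
Every {PartNo, Color} value is associated with a single {Supplier, Price} value, so {PartNo, Color} → {Supplier, Price} holds.

Yes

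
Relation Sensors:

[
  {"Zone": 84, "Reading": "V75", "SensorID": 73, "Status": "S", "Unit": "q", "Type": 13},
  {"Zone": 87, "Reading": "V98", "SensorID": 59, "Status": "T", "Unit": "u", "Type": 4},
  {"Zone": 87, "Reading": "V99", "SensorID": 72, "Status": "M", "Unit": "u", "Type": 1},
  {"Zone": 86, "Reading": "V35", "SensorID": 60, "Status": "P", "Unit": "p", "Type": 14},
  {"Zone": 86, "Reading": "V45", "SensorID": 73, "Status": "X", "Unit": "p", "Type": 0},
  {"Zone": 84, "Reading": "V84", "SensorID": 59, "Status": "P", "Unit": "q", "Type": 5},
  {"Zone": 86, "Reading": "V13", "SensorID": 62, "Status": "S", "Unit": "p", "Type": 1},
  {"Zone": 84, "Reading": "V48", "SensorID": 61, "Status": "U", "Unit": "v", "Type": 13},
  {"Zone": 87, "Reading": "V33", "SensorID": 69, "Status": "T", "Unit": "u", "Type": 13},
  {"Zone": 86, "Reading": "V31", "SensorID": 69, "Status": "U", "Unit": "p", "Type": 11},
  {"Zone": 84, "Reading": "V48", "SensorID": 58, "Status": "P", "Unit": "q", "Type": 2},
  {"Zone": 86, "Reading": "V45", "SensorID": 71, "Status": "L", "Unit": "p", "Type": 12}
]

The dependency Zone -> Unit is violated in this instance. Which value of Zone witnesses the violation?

84

Zone=84: 4 rows → Unit takes values {q, v} — violation
Zone=87: 3 rows → Unit = u, u, u ✓
Zone=86: 5 rows → Unit = p, p, p, p, p ✓
The only Zone value with inconsistent Unit is Zone=84.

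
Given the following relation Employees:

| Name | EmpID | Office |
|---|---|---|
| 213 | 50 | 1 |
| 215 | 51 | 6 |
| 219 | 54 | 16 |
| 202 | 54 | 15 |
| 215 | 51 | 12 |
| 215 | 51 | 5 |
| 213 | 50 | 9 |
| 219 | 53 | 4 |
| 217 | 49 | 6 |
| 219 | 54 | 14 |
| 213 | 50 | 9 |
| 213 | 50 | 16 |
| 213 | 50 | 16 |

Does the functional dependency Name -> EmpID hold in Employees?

Name=213: 5 rows → EmpID = 50, 50, 50, 50, 50 ✓
Name=215: 3 rows → EmpID = 51, 51, 51 ✓
Name=219: 3 rows → EmpID takes values {54, 53} — violation
Name=202: 1 row → EmpID = 54 ✓
Name=217: 1 row → EmpID = 49 ✓
Two rows agree on Name but differ on EmpID, so Name -> EmpID does not hold.

No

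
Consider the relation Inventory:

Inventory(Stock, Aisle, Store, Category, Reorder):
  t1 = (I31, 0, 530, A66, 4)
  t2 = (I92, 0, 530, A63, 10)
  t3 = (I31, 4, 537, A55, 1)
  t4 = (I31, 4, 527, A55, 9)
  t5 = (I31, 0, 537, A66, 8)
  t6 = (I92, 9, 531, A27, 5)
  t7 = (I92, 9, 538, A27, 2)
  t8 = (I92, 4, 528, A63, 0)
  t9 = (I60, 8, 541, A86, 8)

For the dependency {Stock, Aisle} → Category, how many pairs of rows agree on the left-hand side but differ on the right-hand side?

(Stock=I31, Aisle=0): all 2 rows agree on Category — 0 pairs.
(Stock=I31, Aisle=4): all 2 rows agree on Category — 0 pairs.
(Stock=I92, Aisle=9): all 2 rows agree on Category — 0 pairs.

0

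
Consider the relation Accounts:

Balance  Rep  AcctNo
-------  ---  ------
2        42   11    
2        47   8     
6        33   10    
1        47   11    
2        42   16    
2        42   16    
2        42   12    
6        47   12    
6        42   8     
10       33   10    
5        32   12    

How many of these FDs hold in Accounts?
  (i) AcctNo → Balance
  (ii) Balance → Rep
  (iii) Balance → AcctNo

0

(i) AcctNo → Balance: AcctNo=11: 2 rows → Balance takes values {2, 1} — violation; AcctNo=8: 2 rows → Balance takes values {2, 6} — violation; AcctNo=10: 2 rows → Balance takes values {6, 10} — violation; AcctNo=12: 3 rows → Balance takes values {2, 6, 5} — violation — fails.
(ii) Balance → Rep: Balance=2: 5 rows → Rep takes values {42, 47} — violation; Balance=6: 3 rows → Rep takes values {33, 47, 42} — violation — fails.
(iii) Balance → AcctNo: Balance=2: 5 rows → AcctNo takes values {11, 8, 16, 12} — violation; Balance=6: 3 rows → AcctNo takes values {10, 12, 8} — violation — fails.
None of the 3 dependencies hold.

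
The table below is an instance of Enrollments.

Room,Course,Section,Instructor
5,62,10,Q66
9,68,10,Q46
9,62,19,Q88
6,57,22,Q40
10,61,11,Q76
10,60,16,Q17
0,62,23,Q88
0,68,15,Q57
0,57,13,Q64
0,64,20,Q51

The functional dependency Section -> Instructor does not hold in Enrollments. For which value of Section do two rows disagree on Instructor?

Section=10: 2 rows → Instructor takes values {Q66, Q46} — violation
Section=19: 1 row → Instructor = Q88 ✓
Section=22: 1 row → Instructor = Q40 ✓
Section=11: 1 row → Instructor = Q76 ✓
Section=16: 1 row → Instructor = Q17 ✓
Section=23: 1 row → Instructor = Q88 ✓
Section=15: 1 row → Instructor = Q57 ✓
Section=13: 1 row → Instructor = Q64 ✓
Section=20: 1 row → Instructor = Q51 ✓
The only Section value with inconsistent Instructor is Section=10.

10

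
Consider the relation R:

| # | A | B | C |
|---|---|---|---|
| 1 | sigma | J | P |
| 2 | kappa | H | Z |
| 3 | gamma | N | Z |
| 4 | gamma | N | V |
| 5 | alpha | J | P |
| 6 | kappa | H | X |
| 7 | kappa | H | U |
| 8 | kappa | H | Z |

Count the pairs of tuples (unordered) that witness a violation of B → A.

B=J: violating pairs (1,5) — 1 pair.
B=H: all 4 rows agree on A — 0 pairs.
B=N: all 2 rows agree on A — 0 pairs.

1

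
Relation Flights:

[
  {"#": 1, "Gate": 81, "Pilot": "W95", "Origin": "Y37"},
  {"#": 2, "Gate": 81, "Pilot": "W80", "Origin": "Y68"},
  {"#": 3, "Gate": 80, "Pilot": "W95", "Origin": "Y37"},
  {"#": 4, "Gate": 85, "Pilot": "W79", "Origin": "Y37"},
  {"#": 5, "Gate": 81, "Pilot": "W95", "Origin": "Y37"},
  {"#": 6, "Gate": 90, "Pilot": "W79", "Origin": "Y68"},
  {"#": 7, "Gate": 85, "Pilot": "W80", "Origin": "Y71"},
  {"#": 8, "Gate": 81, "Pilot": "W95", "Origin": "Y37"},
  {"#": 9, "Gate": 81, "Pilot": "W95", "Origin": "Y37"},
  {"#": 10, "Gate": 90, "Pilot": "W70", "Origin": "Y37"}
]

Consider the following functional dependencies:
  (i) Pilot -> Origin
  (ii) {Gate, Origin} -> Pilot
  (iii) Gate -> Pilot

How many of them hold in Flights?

(i) Pilot -> Origin: Pilot=W80: rows 2, 7 → Origin takes values {Y68, Y71} — violation; Pilot=W79: rows 4, 6 → Origin takes values {Y37, Y68} — violation — fails.
(ii) {Gate, Origin} -> Pilot: every LHS value maps to a single RHS value — holds.
(iii) Gate -> Pilot: Gate=81: rows 1, 2, 5, 8, 9 → Pilot takes values {W95, W80} — violation; Gate=85: rows 4, 7 → Pilot takes values {W79, W80} — violation; Gate=90: rows 6, 10 → Pilot takes values {W79, W70} — violation — fails.
1 of the 3 dependencies holds.

1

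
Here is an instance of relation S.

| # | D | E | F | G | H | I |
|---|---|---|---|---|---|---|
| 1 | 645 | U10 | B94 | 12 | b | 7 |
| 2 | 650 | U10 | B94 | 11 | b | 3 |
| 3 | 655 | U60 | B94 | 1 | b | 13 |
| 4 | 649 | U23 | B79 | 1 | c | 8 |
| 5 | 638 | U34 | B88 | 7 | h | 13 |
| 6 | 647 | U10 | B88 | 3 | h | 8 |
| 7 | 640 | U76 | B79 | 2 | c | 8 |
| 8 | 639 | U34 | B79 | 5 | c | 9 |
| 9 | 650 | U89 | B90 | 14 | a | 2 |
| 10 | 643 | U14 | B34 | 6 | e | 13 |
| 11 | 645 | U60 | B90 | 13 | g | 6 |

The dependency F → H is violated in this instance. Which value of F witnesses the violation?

B90

F=B94: rows 1, 2, 3 → H = b, b, b ✓
F=B79: rows 4, 7, 8 → H = c, c, c ✓
F=B88: rows 5, 6 → H = h, h ✓
F=B90: rows 9, 11 → H takes values {a, g} — violation
F=B34: row 10 → H = e ✓
The only F value with inconsistent H is F=B90.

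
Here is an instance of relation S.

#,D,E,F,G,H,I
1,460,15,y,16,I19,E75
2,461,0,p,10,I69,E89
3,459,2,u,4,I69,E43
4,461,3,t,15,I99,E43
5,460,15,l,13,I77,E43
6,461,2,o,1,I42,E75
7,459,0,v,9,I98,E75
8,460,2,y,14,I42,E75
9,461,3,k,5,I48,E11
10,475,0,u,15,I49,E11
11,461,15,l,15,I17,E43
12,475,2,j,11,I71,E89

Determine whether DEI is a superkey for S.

All 12 rows have distinct DEI values, so DEI → (all attributes) holds and DEI is a superkey.

Yes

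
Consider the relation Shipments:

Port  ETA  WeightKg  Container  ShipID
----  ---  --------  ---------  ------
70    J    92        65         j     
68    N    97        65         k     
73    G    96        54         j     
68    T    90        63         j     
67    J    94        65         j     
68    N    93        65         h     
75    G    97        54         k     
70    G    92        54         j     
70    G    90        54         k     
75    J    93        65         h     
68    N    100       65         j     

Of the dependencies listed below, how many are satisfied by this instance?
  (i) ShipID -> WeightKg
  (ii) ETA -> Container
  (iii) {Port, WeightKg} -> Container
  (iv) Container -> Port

1

(i) ShipID -> WeightKg: ShipID=j: 6 rows → WeightKg takes values {92, 96, 90, 94, 100} — violation; ShipID=k: 3 rows → WeightKg takes values {97, 90} — violation — fails.
(ii) ETA -> Container: every LHS value maps to a single RHS value — holds.
(iii) {Port, WeightKg} -> Container: (Port=70, WeightKg=92): 2 rows → Container takes values {65, 54} — violation — fails.
(iv) Container -> Port: Container=65: 6 rows → Port takes values {70, 68, 67, 75} — violation; Container=54: 4 rows → Port takes values {73, 75, 70} — violation — fails.
1 of the 4 dependencies holds.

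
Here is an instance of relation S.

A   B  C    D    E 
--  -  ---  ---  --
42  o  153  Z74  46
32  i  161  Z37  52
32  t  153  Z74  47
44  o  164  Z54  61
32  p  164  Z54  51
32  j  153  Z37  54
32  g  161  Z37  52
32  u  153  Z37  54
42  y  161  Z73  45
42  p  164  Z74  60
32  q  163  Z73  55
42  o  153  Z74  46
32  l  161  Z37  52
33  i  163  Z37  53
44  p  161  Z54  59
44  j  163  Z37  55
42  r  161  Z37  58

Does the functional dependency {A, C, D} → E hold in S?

Yes

(A=42, C=153, D=Z74): 2 rows → E = 46, 46 ✓
(A=32, C=161, D=Z37): 3 rows → E = 52, 52, 52 ✓
(A=32, C=153, D=Z74): 1 row → E = 47 ✓
(A=44, C=164, D=Z54): 1 row → E = 61 ✓
(A=32, C=164, D=Z54): 1 row → E = 51 ✓
(A=32, C=153, D=Z37): 2 rows → E = 54, 54 ✓
(A=42, C=161, D=Z73): 1 row → E = 45 ✓
(A=42, C=164, D=Z74): 1 row → E = 60 ✓
(A=32, C=163, D=Z73): 1 row → E = 55 ✓
(A=33, C=163, D=Z37): 1 row → E = 53 ✓
(A=44, C=161, D=Z54): 1 row → E = 59 ✓
(A=44, C=163, D=Z37): 1 row → E = 55 ✓
(A=42, C=161, D=Z37): 1 row → E = 58 ✓
Every {A, C, D} value is associated with a single E value, so {A, C, D} → E holds.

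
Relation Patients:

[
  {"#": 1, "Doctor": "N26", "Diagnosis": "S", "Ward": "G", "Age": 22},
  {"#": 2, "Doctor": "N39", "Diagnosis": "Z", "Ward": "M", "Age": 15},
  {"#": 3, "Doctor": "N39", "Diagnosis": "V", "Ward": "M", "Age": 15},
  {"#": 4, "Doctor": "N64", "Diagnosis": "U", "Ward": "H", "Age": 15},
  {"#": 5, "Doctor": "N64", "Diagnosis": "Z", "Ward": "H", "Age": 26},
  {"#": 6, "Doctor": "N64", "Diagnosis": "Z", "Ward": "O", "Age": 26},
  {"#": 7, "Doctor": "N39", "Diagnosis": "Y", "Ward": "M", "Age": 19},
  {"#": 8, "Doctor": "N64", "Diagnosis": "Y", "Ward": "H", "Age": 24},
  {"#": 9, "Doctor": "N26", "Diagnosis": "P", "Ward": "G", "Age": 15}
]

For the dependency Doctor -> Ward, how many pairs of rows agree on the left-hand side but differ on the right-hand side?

3

Doctor=N26: all 2 rows agree on Ward — 0 pairs.
Doctor=N39: all 3 rows agree on Ward — 0 pairs.
Doctor=N64: violating pairs (4,6), (5,6), (6,8) — 3 pairs.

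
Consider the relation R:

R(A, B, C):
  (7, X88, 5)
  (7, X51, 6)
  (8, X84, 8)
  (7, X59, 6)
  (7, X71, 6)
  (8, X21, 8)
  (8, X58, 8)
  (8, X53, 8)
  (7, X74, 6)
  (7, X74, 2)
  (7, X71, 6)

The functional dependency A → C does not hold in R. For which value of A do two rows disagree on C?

7

A=7: 7 rows → C takes values {5, 6, 2} — violation
A=8: 4 rows → C = 8, 8, 8, 8 ✓
The only A value with inconsistent C is A=7.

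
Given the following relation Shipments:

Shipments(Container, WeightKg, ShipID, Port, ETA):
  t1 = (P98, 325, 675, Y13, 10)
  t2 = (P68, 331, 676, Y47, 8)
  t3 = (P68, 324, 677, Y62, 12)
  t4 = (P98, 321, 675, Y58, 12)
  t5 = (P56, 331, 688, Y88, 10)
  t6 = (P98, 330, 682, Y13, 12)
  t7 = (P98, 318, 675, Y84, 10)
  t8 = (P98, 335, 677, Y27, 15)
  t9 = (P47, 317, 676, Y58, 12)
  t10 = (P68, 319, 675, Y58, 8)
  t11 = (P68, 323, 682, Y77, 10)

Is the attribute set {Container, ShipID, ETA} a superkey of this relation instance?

Rows 1 and 7 have the same {Container, ShipID, ETA} value (Container=P98, ShipID=675, ETA=10) but are distinct tuples, so {Container, ShipID, ETA} does not determine every attribute — not a superkey.

No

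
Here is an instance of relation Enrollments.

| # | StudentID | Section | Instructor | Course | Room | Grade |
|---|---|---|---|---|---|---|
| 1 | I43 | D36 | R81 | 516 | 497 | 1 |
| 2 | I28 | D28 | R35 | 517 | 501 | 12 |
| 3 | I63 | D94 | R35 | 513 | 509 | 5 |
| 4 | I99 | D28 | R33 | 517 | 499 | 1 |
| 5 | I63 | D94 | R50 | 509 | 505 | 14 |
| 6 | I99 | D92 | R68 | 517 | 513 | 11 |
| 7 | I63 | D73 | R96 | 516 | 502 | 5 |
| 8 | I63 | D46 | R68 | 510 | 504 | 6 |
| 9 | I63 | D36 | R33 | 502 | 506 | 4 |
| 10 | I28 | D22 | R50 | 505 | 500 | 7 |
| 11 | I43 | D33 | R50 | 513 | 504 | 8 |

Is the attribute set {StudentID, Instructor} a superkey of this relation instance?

All 11 rows have distinct {StudentID, Instructor} values, so {StudentID, Instructor} → (all attributes) holds and {StudentID, Instructor} is a superkey.

Yes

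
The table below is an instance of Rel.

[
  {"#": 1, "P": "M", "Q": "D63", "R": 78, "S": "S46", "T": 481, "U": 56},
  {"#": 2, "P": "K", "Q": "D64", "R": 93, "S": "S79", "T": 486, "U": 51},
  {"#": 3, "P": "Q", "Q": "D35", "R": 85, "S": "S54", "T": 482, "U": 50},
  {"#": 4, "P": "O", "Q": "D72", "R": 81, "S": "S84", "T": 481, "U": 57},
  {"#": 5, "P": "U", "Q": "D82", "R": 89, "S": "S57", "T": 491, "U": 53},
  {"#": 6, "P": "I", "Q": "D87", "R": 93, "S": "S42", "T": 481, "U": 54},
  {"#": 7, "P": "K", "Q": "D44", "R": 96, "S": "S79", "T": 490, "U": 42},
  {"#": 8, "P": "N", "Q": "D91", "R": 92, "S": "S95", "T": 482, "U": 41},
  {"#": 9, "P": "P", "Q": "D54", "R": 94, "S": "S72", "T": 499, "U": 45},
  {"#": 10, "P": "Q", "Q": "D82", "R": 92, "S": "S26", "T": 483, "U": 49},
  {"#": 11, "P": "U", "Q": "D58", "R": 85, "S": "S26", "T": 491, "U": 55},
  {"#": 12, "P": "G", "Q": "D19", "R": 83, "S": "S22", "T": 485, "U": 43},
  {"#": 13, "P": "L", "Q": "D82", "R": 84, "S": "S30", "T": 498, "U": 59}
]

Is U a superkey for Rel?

Yes

All 13 rows have distinct U values, so U → (all attributes) holds and U is a superkey.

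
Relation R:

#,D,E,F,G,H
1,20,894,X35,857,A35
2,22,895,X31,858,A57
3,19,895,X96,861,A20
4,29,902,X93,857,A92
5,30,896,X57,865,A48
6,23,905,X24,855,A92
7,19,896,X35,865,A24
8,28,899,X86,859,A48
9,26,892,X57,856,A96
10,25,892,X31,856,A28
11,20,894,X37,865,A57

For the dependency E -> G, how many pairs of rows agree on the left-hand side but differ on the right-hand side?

E=894: violating pairs (1,11) — 1 pair.
E=895: violating pairs (2,3) — 1 pair.
E=896: all 2 rows agree on G — 0 pairs.
E=892: all 2 rows agree on G — 0 pairs.

2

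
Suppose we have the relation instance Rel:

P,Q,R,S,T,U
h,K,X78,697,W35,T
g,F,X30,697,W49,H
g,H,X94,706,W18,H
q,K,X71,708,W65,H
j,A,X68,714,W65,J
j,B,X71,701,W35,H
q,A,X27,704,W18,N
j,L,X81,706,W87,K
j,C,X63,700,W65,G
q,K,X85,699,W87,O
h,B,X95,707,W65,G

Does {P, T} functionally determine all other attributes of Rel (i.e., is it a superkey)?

No

Two distinct rows share (P=j, T=W65), so {P, T} does not determine every attribute — not a superkey.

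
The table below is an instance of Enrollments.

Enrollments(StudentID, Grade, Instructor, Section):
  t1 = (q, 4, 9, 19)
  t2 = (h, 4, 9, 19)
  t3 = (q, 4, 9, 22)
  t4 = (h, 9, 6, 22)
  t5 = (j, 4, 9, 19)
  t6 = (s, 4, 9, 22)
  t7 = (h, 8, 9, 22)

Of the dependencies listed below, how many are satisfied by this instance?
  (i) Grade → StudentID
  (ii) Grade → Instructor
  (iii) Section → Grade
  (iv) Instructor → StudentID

(i) Grade → StudentID: Grade=4: rows 1, 2, 3, 5, 6 → StudentID takes values {q, h, j, s} — violation — fails.
(ii) Grade → Instructor: every LHS value maps to a single RHS value — holds.
(iii) Section → Grade: Section=22: rows 3, 4, 6, 7 → Grade takes values {4, 9, 8} — violation — fails.
(iv) Instructor → StudentID: Instructor=9: rows 1, 2, 3, 5, 6, 7 → StudentID takes values {q, h, j, s} — violation — fails.
1 of the 4 dependencies holds.

1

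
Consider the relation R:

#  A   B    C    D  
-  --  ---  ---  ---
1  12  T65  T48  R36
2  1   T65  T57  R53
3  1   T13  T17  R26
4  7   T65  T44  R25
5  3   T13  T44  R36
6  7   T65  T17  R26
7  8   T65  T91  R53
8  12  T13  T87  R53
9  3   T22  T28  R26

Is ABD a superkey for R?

All 9 rows have distinct ABD values, so ABD → (all attributes) holds and ABD is a superkey.

Yes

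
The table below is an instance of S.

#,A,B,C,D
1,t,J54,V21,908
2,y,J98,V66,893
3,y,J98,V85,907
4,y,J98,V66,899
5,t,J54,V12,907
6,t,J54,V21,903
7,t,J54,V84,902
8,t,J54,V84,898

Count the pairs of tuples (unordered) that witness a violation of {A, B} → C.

(A=t, B=J54): violating pairs (1,5), (1,7), (1,8), (5,6), (5,7), (5,8), (6,7), (6,8) — 8 pairs.
(A=y, B=J98): violating pairs (2,3), (3,4) — 2 pairs.

10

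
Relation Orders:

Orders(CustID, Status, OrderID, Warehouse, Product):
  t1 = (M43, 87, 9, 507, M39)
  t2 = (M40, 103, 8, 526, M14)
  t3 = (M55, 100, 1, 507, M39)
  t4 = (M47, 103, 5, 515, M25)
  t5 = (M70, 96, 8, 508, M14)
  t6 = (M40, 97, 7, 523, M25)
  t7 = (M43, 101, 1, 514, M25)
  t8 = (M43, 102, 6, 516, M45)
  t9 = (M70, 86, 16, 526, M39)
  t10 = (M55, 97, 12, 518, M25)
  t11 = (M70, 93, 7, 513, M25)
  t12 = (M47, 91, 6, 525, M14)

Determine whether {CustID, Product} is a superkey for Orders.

Yes

All 12 rows have distinct {CustID, Product} values, so {CustID, Product} → (all attributes) holds and {CustID, Product} is a superkey.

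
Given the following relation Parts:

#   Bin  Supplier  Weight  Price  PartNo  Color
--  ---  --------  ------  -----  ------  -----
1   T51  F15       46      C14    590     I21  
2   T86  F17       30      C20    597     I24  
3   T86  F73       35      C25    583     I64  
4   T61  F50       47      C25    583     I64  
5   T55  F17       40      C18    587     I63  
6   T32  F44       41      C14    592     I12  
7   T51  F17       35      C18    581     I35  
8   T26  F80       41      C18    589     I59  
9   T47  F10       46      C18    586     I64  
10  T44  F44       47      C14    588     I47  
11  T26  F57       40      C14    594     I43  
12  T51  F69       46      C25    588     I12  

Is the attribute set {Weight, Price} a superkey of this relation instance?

Yes

All 12 rows have distinct {Weight, Price} values, so {Weight, Price} → (all attributes) holds and {Weight, Price} is a superkey.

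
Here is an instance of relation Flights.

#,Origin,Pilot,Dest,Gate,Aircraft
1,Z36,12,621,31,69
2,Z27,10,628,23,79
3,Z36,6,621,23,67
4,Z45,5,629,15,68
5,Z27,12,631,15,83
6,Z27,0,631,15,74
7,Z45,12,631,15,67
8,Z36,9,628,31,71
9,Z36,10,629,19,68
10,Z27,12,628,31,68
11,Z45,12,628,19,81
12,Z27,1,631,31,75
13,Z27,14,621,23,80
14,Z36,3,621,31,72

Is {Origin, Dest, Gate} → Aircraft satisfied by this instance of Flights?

No

(Origin=Z36, Dest=621, Gate=31): rows 1, 14 → Aircraft takes values {69, 72} — violation
(Origin=Z27, Dest=628, Gate=23): row 2 → Aircraft = 79 ✓
(Origin=Z36, Dest=621, Gate=23): row 3 → Aircraft = 67 ✓
(Origin=Z45, Dest=629, Gate=15): row 4 → Aircraft = 68 ✓
(Origin=Z27, Dest=631, Gate=15): rows 5, 6 → Aircraft takes values {83, 74} — violation
(Origin=Z45, Dest=631, Gate=15): row 7 → Aircraft = 67 ✓
(Origin=Z36, Dest=628, Gate=31): row 8 → Aircraft = 71 ✓
(Origin=Z36, Dest=629, Gate=19): row 9 → Aircraft = 68 ✓
(Origin=Z27, Dest=628, Gate=31): row 10 → Aircraft = 68 ✓
(Origin=Z45, Dest=628, Gate=19): row 11 → Aircraft = 81 ✓
(Origin=Z27, Dest=631, Gate=31): row 12 → Aircraft = 75 ✓
(Origin=Z27, Dest=621, Gate=23): row 13 → Aircraft = 80 ✓
Two rows agree on {Origin, Dest, Gate} but differ on Aircraft, so {Origin, Dest, Gate} → Aircraft does not hold.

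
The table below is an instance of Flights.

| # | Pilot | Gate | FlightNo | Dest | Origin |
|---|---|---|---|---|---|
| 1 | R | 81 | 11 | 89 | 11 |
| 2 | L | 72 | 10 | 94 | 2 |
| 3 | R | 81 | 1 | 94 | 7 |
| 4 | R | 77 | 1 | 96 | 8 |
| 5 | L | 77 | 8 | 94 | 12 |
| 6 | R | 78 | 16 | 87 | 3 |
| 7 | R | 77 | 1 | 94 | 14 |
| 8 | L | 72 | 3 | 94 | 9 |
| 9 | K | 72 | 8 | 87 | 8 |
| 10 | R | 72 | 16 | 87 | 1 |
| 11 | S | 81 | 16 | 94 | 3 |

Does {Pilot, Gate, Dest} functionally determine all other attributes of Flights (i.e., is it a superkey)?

No

Rows 2 and 8 have the same {Pilot, Gate, Dest} value (Pilot=L, Gate=72, Dest=94) but are distinct tuples, so {Pilot, Gate, Dest} does not determine every attribute — not a superkey.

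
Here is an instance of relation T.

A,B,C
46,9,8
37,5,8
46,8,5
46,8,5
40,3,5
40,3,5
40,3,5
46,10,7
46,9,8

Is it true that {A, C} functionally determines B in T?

(A=46, C=8): 2 rows → B = 9, 9 ✓
(A=37, C=8): 1 row → B = 5 ✓
(A=46, C=5): 2 rows → B = 8, 8 ✓
(A=40, C=5): 3 rows → B = 3, 3, 3 ✓
(A=46, C=7): 1 row → B = 10 ✓
Every {A, C} value is associated with a single B value, so {A, C} -> B holds.

Yes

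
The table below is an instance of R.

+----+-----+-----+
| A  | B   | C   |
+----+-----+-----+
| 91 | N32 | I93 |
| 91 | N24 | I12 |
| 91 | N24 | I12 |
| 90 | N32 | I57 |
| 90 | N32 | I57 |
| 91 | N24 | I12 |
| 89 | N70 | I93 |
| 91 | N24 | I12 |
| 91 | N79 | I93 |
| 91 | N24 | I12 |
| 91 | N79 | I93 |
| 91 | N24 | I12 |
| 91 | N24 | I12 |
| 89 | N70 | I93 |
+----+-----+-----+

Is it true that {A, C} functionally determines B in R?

No

(A=91, C=I93): 3 rows → B takes values {N32, N79} — violation
(A=91, C=I12): 7 rows → B = N24, N24, N24, N24, N24, N24, N24 ✓
(A=90, C=I57): 2 rows → B = N32, N32 ✓
(A=89, C=I93): 2 rows → B = N70, N70 ✓
Two rows agree on {A, C} but differ on B, so {A, C} -> B does not hold.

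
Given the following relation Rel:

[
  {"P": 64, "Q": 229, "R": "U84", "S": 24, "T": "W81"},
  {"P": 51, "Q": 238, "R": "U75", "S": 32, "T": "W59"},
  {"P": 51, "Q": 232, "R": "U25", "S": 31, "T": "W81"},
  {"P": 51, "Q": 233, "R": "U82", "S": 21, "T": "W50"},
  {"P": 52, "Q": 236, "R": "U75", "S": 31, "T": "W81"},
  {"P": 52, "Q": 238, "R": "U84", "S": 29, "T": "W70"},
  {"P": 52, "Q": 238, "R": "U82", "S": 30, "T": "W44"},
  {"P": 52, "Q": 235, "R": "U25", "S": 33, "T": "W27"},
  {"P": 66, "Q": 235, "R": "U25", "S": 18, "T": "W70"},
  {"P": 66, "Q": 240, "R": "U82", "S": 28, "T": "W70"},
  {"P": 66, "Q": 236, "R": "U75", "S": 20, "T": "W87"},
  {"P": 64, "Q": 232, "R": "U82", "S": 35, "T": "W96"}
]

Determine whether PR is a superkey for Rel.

All 12 rows have distinct PR values, so PR → (all attributes) holds and PR is a superkey.

Yes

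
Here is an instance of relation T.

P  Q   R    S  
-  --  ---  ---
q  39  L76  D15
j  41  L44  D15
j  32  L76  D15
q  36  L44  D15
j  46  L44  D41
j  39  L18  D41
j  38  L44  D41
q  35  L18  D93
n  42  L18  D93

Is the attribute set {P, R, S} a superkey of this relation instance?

No

Two distinct rows share (P=j, R=L44, S=D41), so {P, R, S} does not determine every attribute — not a superkey.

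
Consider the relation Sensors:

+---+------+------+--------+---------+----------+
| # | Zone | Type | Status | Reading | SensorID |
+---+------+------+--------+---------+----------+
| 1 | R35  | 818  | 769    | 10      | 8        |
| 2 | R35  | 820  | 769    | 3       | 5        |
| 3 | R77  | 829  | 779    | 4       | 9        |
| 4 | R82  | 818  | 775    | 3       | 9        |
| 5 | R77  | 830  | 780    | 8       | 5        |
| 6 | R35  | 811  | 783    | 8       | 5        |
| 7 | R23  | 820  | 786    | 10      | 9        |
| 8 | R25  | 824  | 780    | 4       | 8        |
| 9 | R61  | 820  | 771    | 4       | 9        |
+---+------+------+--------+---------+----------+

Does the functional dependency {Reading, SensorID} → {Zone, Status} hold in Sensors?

(Reading=10, SensorID=8): row 1 → {Zone,Status} = (R35, 769) ✓
(Reading=3, SensorID=5): row 2 → {Zone,Status} = (R35, 769) ✓
(Reading=4, SensorID=9): rows 3, 9 → {Zone,Status} takes values {(R77, 779), (R61, 771)} — violation
(Reading=3, SensorID=9): row 4 → {Zone,Status} = (R82, 775) ✓
(Reading=8, SensorID=5): rows 5, 6 → {Zone,Status} takes values {(R77, 780), (R35, 783)} — violation
(Reading=10, SensorID=9): row 7 → {Zone,Status} = (R23, 786) ✓
(Reading=4, SensorID=8): row 8 → {Zone,Status} = (R25, 780) ✓
Two rows agree on {Reading, SensorID} but differ on {Zone, Status}, so {Reading, SensorID} → {Zone, Status} does not hold.

No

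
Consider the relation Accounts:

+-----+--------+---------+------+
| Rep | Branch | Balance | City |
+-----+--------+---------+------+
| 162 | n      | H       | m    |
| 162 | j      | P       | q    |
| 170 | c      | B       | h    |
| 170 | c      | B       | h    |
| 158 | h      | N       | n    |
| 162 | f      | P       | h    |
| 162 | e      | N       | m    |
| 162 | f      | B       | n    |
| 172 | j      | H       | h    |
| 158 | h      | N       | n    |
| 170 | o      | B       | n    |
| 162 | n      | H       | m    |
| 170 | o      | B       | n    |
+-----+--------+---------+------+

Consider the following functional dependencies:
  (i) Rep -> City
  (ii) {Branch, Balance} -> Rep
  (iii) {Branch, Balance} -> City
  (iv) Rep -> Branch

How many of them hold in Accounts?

2

(i) Rep -> City: Rep=162: 6 rows → City takes values {m, q, h, n} — violation; Rep=170: 4 rows → City takes values {h, n} — violation — fails.
(ii) {Branch, Balance} -> Rep: every LHS value maps to a single RHS value — holds.
(iii) {Branch, Balance} -> City: every LHS value maps to a single RHS value — holds.
(iv) Rep -> Branch: Rep=162: 6 rows → Branch takes values {n, j, f, e} — violation; Rep=170: 4 rows → Branch takes values {c, o} — violation — fails.
2 of the 4 dependencies hold.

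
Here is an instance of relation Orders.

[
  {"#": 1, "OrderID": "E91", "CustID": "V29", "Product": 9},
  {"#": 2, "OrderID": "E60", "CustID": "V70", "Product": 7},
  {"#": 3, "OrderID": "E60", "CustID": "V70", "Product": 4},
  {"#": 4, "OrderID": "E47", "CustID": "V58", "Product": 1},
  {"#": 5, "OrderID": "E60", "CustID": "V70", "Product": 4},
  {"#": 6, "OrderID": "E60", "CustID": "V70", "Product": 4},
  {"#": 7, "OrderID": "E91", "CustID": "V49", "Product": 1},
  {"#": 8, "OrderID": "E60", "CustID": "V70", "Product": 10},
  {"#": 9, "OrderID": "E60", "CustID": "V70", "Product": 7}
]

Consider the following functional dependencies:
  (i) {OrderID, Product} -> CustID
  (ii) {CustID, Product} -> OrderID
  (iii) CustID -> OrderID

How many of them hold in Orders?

(i) {OrderID, Product} -> CustID: every LHS value maps to a single RHS value — holds.
(ii) {CustID, Product} -> OrderID: every LHS value maps to a single RHS value — holds.
(iii) CustID -> OrderID: every LHS value maps to a single RHS value — holds.
3 of the 3 dependencies hold.

3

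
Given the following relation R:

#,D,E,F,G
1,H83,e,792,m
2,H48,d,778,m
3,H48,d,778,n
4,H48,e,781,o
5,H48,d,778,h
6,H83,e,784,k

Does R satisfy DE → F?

(D=H83, E=e): rows 1, 6 → F takes values {792, 784} — violation
(D=H48, E=d): rows 2, 3, 5 → F = 778, 778, 778 ✓
(D=H48, E=e): row 4 → F = 781 ✓
Two rows agree on DE but differ on F, so DE → F does not hold.

No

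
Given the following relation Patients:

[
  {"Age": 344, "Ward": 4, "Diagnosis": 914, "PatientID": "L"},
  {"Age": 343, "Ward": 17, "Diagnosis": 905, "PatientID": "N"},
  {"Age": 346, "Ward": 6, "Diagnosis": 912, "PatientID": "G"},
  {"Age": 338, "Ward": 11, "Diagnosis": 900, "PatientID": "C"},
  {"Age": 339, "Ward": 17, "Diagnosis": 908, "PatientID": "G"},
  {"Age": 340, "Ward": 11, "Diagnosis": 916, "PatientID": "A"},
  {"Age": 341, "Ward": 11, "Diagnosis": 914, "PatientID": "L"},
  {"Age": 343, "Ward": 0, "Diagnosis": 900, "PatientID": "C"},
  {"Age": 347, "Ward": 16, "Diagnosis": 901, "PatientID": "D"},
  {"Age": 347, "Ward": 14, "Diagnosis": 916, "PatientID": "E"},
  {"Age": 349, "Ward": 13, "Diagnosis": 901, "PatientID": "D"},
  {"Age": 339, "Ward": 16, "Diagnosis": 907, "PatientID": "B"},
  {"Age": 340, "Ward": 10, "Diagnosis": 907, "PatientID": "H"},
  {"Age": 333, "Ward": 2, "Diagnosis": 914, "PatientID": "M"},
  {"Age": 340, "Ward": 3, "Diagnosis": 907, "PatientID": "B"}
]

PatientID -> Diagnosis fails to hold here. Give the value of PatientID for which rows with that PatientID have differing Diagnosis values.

PatientID=L: 2 rows → Diagnosis = 914, 914 ✓
PatientID=N: 1 row → Diagnosis = 905 ✓
PatientID=G: 2 rows → Diagnosis takes values {912, 908} — violation
PatientID=C: 2 rows → Diagnosis = 900, 900 ✓
PatientID=A: 1 row → Diagnosis = 916 ✓
PatientID=D: 2 rows → Diagnosis = 901, 901 ✓
PatientID=E: 1 row → Diagnosis = 916 ✓
PatientID=B: 2 rows → Diagnosis = 907, 907 ✓
PatientID=H: 1 row → Diagnosis = 907 ✓
PatientID=M: 1 row → Diagnosis = 914 ✓
The only PatientID value with inconsistent Diagnosis is PatientID=G.

G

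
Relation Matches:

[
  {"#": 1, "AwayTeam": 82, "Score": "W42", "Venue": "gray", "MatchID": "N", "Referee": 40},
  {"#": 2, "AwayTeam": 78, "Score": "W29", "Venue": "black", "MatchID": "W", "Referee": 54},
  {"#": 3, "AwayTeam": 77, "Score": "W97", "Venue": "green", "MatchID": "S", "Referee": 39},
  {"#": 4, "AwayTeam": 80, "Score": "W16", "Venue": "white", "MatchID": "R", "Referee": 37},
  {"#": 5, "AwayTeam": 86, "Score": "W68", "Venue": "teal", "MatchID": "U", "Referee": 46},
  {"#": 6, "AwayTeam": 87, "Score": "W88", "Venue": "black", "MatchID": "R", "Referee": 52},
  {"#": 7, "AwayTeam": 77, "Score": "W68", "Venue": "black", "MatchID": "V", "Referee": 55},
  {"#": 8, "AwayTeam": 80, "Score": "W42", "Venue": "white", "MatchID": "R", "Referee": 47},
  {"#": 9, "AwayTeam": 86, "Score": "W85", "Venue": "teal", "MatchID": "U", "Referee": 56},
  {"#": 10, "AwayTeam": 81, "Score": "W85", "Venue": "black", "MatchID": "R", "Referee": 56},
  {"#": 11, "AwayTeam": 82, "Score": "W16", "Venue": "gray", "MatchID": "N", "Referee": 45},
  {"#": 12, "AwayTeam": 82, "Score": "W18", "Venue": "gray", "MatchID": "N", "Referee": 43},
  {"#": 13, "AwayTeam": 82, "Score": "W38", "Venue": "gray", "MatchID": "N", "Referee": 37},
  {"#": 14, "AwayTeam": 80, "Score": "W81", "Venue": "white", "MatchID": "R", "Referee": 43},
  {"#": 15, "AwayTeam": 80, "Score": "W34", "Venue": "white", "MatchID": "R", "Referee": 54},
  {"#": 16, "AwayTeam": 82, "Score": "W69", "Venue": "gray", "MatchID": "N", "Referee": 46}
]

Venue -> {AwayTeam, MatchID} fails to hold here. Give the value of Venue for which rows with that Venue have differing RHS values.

black

Venue=gray: rows 1, 11, 12, 13, 16 → {AwayTeam,MatchID} = (82, N), (82, N), (82, N), (82, N), (82, N) ✓
Venue=black: rows 2, 6, 7, 10 → {AwayTeam,MatchID} takes values {(78, W), (87, R), (77, V), (81, R)} — violation
Venue=green: row 3 → {AwayTeam,MatchID} = (77, S) ✓
Venue=white: rows 4, 8, 14, 15 → {AwayTeam,MatchID} = (80, R), (80, R), (80, R), (80, R) ✓
Venue=teal: rows 5, 9 → {AwayTeam,MatchID} = (86, U), (86, U) ✓
The only Venue value with inconsistent RHS is Venue=black.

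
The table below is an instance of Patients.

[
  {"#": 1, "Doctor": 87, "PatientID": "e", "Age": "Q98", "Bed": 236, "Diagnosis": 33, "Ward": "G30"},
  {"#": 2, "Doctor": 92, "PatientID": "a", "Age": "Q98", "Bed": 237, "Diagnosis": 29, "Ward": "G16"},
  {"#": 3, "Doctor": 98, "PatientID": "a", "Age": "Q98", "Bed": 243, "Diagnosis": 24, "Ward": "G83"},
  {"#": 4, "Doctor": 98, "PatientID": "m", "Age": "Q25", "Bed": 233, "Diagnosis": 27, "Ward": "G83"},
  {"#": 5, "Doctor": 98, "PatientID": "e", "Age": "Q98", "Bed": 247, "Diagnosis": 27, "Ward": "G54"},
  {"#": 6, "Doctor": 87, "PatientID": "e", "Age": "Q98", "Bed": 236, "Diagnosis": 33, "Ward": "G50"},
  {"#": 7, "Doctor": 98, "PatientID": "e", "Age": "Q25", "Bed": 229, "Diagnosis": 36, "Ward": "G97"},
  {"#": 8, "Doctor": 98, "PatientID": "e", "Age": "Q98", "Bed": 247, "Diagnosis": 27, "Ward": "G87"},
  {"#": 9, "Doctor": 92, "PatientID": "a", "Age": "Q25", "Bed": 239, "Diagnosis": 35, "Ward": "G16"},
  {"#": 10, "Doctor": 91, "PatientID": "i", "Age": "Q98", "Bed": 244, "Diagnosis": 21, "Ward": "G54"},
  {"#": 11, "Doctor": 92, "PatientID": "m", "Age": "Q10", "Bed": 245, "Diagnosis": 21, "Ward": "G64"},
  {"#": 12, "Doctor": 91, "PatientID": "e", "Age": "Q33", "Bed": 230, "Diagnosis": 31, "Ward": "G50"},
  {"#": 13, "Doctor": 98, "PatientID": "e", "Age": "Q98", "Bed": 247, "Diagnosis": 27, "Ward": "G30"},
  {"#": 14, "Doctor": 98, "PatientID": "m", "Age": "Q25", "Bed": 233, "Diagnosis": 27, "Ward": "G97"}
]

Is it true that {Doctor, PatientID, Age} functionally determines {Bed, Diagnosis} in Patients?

(Doctor=87, PatientID=e, Age=Q98): rows 1, 6 → {Bed,Diagnosis} = (236, 33), (236, 33) ✓
(Doctor=92, PatientID=a, Age=Q98): row 2 → {Bed,Diagnosis} = (237, 29) ✓
(Doctor=98, PatientID=a, Age=Q98): row 3 → {Bed,Diagnosis} = (243, 24) ✓
(Doctor=98, PatientID=m, Age=Q25): rows 4, 14 → {Bed,Diagnosis} = (233, 27), (233, 27) ✓
(Doctor=98, PatientID=e, Age=Q98): rows 5, 8, 13 → {Bed,Diagnosis} = (247, 27), (247, 27), (247, 27) ✓
(Doctor=98, PatientID=e, Age=Q25): row 7 → {Bed,Diagnosis} = (229, 36) ✓
(Doctor=92, PatientID=a, Age=Q25): row 9 → {Bed,Diagnosis} = (239, 35) ✓
(Doctor=91, PatientID=i, Age=Q98): row 10 → {Bed,Diagnosis} = (244, 21) ✓
(Doctor=92, PatientID=m, Age=Q10): row 11 → {Bed,Diagnosis} = (245, 21) ✓
(Doctor=91, PatientID=e, Age=Q33): row 12 → {Bed,Diagnosis} = (230, 31) ✓
Every {Doctor, PatientID, Age} value is associated with a single {Bed, Diagnosis} value, so {Doctor, PatientID, Age} → {Bed, Diagnosis} holds.

Yes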